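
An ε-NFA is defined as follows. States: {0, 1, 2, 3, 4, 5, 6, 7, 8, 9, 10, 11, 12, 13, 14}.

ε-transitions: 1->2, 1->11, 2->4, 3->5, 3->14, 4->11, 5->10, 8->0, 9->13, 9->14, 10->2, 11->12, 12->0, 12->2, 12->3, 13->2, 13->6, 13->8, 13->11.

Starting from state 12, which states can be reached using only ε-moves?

{0, 2, 3, 4, 5, 10, 11, 12, 14}

Start with {12}.
From 12 via ε: add 0, 2, 3.
From 2 via ε: add 4.
From 3 via ε: add 5, 14.
From 4 via ε: add 11.
From 5 via ε: add 10.
No new states can be added; the closed set is {0, 2, 3, 4, 5, 10, 11, 12, 14}.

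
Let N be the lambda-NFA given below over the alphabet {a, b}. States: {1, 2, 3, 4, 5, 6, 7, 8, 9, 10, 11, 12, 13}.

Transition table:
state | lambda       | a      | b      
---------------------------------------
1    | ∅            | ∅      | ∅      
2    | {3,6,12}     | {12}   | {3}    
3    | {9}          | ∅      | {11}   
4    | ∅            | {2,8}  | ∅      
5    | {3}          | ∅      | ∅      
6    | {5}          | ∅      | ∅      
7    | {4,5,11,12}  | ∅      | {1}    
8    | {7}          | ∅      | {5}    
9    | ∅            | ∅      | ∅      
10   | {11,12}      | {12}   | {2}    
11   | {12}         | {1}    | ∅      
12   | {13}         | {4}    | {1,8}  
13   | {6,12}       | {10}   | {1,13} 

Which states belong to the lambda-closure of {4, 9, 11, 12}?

{3, 4, 5, 6, 9, 11, 12, 13}

Start with {4, 9, 11, 12}.
From 12 via lambda: add 13.
From 13 via lambda: add 6.
From 6 via lambda: add 5.
From 5 via lambda: add 3.
No new states can be added; the closed set is {3, 4, 5, 6, 9, 11, 12, 13}.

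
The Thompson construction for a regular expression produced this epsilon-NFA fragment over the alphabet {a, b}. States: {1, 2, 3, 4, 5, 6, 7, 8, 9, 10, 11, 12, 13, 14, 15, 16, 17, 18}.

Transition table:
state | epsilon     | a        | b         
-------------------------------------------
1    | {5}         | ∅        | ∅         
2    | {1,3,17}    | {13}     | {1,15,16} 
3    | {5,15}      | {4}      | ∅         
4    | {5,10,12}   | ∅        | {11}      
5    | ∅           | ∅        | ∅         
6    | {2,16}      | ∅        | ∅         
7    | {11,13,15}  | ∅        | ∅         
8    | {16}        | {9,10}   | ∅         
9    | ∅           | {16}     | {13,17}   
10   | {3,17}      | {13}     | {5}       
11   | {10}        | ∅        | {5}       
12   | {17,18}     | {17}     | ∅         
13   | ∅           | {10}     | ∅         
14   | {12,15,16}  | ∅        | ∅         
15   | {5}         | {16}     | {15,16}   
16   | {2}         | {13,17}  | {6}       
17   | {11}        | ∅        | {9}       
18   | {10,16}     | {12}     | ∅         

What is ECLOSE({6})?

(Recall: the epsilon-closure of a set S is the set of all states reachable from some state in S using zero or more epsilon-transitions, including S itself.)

Start with {6}.
From 6 via epsilon: add 2, 16.
From 2 via epsilon: add 1, 3, 17.
From 1 via epsilon: add 5.
From 3 via epsilon: add 15.
From 17 via epsilon: add 11.
From 11 via epsilon: add 10.
No new states can be added; the closed set is {1, 2, 3, 5, 6, 10, 11, 15, 16, 17}.

{1, 2, 3, 5, 6, 10, 11, 15, 16, 17}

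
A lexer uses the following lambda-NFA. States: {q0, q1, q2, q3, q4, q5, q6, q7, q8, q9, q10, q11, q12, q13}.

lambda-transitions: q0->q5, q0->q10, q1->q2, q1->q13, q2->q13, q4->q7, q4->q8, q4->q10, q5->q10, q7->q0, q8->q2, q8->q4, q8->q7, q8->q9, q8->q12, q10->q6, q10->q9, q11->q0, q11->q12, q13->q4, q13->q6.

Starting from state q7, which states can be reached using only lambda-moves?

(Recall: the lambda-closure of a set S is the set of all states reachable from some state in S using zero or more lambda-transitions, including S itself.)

{q0, q5, q6, q7, q9, q10}

Start with {q7}.
From q7 via lambda: add q0.
From q0 via lambda: add q5, q10.
From q10 via lambda: add q6, q9.
No new states can be added; the closed set is {q0, q5, q6, q7, q9, q10}.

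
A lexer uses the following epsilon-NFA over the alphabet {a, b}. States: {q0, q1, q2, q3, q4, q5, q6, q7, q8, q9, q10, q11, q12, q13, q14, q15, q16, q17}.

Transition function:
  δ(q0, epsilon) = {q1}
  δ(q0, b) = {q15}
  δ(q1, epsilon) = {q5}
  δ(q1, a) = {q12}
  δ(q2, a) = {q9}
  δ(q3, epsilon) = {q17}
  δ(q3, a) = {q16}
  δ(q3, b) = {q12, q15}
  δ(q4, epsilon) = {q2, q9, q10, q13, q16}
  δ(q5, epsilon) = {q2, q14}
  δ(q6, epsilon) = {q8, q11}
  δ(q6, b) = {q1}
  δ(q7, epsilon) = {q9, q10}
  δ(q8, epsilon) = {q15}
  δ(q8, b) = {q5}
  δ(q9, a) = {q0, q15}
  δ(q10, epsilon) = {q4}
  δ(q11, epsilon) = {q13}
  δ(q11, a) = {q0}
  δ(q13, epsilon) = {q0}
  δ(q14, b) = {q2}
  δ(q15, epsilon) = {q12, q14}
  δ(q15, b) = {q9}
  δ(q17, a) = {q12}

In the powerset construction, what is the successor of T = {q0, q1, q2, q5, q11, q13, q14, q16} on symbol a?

{q0, q1, q2, q5, q9, q12, q14}

q1 on a → {q12}.
q2 on a → {q9}.
q11 on a → {q0}.
No a-transition from q0, q5, q13, q14, q16.
Union after reading a: {q0, q9, q12}.
Now take the epsilon-closure:
From q0 via epsilon: add q1.
From q1 via epsilon: add q5.
From q5 via epsilon: add q2, q14.
No new states can be added; the closed set is {q0, q1, q2, q5, q9, q12, q14}.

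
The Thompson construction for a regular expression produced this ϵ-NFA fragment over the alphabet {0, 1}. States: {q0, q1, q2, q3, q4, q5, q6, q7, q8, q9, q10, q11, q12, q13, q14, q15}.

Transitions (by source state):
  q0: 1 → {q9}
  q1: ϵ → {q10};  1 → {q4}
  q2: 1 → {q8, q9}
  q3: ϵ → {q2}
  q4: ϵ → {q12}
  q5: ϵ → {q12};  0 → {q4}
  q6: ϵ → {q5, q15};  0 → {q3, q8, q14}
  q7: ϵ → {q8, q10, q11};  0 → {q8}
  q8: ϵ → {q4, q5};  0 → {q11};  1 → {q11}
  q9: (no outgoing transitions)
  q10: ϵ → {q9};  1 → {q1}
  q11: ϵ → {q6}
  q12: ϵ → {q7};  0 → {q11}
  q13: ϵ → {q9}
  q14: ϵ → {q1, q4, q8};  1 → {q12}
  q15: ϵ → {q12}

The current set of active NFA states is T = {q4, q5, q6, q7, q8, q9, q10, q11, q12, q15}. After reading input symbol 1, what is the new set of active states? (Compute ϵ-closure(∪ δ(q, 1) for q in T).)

q8 on 1 → {q11}.
q10 on 1 → {q1}.
No 1-transition from q4, q5, q6, q7, q9, q11, q12, q15.
Union after reading 1: {q1, q11}.
Now take the ϵ-closure:
From q1 via ϵ: add q10.
From q11 via ϵ: add q6.
From q6 via ϵ: add q5, q15.
From q10 via ϵ: add q9.
From q5 via ϵ: add q12.
From q12 via ϵ: add q7.
From q7 via ϵ: add q8.
From q8 via ϵ: add q4.
No new states can be added; the closed set is {q1, q4, q5, q6, q7, q8, q9, q10, q11, q12, q15}.

{q1, q4, q5, q6, q7, q8, q9, q10, q11, q12, q15}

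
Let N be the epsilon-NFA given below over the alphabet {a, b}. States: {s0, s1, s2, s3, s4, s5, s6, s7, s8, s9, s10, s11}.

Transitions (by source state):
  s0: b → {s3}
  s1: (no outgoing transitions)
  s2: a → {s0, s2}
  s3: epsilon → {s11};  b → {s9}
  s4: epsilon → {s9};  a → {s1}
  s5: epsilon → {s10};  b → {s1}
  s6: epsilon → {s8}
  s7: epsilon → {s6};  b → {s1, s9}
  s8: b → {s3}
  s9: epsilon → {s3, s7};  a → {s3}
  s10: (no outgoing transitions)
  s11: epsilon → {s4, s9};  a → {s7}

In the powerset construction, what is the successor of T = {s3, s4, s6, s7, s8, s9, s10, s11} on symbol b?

s3 on b → {s9}.
s7 on b → {s1, s9}.
s8 on b → {s3}.
No b-transition from s4, s6, s9, s10, s11.
Union after reading b: {s1, s3, s9}.
Now take the epsilon-closure:
From s3 via epsilon: add s11.
From s9 via epsilon: add s7.
From s7 via epsilon: add s6.
From s11 via epsilon: add s4.
From s6 via epsilon: add s8.
No new states can be added; the closed set is {s1, s3, s4, s6, s7, s8, s9, s11}.

{s1, s3, s4, s6, s7, s8, s9, s11}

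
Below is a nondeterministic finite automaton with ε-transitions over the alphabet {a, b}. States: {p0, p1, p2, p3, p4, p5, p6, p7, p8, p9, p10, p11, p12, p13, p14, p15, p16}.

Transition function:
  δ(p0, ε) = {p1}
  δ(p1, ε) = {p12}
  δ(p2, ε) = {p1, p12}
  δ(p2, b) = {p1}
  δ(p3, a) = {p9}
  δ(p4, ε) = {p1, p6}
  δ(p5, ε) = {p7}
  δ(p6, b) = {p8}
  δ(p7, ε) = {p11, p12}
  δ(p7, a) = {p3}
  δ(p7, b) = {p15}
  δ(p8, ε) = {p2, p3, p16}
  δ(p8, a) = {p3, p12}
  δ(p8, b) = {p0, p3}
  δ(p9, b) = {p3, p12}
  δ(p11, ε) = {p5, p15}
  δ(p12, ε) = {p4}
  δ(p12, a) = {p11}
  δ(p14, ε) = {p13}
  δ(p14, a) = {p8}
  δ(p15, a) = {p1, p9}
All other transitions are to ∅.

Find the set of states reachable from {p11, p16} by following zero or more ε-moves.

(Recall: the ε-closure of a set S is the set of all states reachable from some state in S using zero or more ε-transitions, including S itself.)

Start with {p11, p16}.
From p11 via ε: add p5, p15.
From p5 via ε: add p7.
From p7 via ε: add p12.
From p12 via ε: add p4.
From p4 via ε: add p1, p6.
No new states can be added; the closed set is {p1, p4, p5, p6, p7, p11, p12, p15, p16}.

{p1, p4, p5, p6, p7, p11, p12, p15, p16}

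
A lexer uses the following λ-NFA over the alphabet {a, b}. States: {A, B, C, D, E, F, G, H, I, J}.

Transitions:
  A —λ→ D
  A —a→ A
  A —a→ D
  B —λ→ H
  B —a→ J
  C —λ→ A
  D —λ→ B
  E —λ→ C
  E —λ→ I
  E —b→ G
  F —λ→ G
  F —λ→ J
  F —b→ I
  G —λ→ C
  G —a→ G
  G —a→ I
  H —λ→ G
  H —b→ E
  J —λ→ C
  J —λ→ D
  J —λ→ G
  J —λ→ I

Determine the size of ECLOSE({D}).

Start with {D}.
From D via λ: add B.
From B via λ: add H.
From H via λ: add G.
From G via λ: add C.
From C via λ: add A.
λ-closure = {A, B, C, D, G, H}, which has 6 states.

6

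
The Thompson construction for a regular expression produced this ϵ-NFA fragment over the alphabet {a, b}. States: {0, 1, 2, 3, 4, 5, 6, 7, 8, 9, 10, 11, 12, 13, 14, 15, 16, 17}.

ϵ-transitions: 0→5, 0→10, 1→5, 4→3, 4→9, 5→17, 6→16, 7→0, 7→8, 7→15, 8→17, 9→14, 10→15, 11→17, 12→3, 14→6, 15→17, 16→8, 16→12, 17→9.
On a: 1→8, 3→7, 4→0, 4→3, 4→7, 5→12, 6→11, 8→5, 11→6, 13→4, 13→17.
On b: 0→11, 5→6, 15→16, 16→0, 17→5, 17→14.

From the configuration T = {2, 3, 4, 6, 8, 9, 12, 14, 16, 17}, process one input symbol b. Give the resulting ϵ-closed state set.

16 on b → {0}.
17 on b → {5, 14}.
No b-transition from 2, 3, 4, 6, 8, 9, 12, 14.
Union after reading b: {0, 5, 14}.
Now take the ϵ-closure:
From 0 via ϵ: add 10.
From 5 via ϵ: add 17.
From 14 via ϵ: add 6.
From 6 via ϵ: add 16.
From 10 via ϵ: add 15.
From 17 via ϵ: add 9.
From 16 via ϵ: add 8, 12.
From 12 via ϵ: add 3.
No new states can be added; the closed set is {0, 3, 5, 6, 8, 9, 10, 12, 14, 15, 16, 17}.

{0, 3, 5, 6, 8, 9, 10, 12, 14, 15, 16, 17}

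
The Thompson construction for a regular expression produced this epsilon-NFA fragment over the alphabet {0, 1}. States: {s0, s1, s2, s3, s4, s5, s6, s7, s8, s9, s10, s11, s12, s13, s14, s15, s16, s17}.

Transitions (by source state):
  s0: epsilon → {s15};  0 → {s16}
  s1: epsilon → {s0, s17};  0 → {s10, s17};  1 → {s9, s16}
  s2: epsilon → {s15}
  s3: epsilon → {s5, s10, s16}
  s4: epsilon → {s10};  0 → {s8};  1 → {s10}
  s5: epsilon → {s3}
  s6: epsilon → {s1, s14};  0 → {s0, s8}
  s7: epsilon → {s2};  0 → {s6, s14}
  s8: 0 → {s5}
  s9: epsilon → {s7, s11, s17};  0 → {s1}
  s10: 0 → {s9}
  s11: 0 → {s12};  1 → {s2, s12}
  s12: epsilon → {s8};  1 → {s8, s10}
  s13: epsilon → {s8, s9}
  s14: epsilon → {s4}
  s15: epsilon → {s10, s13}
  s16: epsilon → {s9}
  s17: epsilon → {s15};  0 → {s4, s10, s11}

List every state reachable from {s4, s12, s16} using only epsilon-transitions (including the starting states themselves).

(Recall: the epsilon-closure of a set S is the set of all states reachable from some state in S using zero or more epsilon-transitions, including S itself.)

Start with {s4, s12, s16}.
From s4 via epsilon: add s10.
From s12 via epsilon: add s8.
From s16 via epsilon: add s9.
From s9 via epsilon: add s7, s11, s17.
From s7 via epsilon: add s2.
From s17 via epsilon: add s15.
From s15 via epsilon: add s13.
No new states can be added; the closed set is {s2, s4, s7, s8, s9, s10, s11, s12, s13, s15, s16, s17}.

{s2, s4, s7, s8, s9, s10, s11, s12, s13, s15, s16, s17}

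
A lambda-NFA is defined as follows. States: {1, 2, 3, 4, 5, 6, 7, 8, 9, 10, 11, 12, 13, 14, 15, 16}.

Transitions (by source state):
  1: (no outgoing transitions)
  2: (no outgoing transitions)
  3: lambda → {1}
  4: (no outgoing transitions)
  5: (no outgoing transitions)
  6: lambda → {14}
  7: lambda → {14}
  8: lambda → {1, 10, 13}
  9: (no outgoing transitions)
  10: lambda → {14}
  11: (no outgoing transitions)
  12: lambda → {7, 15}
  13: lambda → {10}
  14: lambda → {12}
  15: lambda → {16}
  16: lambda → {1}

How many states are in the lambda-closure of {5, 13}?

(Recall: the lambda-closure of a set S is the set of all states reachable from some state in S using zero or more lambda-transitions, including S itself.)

9

Start with {5, 13}.
From 13 via lambda: add 10.
From 10 via lambda: add 14.
From 14 via lambda: add 12.
From 12 via lambda: add 7, 15.
From 15 via lambda: add 16.
From 16 via lambda: add 1.
lambda-closure = {1, 5, 7, 10, 12, 13, 14, 15, 16}, which has 9 states.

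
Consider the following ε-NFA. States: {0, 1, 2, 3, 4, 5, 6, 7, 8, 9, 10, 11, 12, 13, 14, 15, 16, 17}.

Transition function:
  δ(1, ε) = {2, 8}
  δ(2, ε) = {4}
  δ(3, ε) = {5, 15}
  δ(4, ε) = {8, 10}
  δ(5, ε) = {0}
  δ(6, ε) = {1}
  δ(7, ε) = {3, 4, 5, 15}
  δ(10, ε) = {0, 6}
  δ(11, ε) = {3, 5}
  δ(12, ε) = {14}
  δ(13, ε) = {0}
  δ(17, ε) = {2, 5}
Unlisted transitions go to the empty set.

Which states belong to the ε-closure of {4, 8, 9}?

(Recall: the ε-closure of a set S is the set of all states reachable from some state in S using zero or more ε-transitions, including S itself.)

{0, 1, 2, 4, 6, 8, 9, 10}

Start with {4, 8, 9}.
From 4 via ε: add 10.
From 10 via ε: add 0, 6.
From 6 via ε: add 1.
From 1 via ε: add 2.
No new states can be added; the closed set is {0, 1, 2, 4, 6, 8, 9, 10}.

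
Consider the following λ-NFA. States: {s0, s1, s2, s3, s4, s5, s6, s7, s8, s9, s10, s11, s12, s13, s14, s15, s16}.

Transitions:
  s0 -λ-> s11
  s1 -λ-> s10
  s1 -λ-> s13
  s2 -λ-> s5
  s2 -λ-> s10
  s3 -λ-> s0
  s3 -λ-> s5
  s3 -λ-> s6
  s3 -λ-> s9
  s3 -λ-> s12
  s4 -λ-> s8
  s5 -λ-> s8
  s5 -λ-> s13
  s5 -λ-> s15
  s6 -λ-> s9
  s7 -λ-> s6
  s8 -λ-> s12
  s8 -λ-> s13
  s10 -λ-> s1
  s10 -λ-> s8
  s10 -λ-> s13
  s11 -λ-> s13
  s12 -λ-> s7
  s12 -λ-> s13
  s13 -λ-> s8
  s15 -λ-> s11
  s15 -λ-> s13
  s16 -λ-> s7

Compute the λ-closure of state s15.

Start with {s15}.
From s15 via λ: add s11, s13.
From s13 via λ: add s8.
From s8 via λ: add s12.
From s12 via λ: add s7.
From s7 via λ: add s6.
From s6 via λ: add s9.
No new states can be added; the closed set is {s6, s7, s8, s9, s11, s12, s13, s15}.

{s6, s7, s8, s9, s11, s12, s13, s15}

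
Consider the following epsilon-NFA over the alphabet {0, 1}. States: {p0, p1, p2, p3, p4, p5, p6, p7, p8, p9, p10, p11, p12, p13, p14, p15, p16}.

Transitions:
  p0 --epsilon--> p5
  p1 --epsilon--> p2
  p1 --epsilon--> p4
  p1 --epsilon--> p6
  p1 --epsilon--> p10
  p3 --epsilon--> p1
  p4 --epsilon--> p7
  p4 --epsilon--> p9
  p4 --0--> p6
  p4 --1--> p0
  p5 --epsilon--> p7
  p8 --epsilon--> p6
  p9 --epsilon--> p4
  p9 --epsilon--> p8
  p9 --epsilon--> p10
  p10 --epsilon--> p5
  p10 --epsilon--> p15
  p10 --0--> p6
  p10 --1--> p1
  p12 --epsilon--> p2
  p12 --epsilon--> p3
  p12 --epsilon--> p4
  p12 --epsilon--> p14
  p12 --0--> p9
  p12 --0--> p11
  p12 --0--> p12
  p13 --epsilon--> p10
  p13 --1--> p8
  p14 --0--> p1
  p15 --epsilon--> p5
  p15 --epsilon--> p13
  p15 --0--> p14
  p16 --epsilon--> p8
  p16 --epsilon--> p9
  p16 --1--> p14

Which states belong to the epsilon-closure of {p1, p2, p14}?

Start with {p1, p2, p14}.
From p1 via epsilon: add p4, p6, p10.
From p4 via epsilon: add p7, p9.
From p10 via epsilon: add p5, p15.
From p9 via epsilon: add p8.
From p15 via epsilon: add p13.
No new states can be added; the closed set is {p1, p2, p4, p5, p6, p7, p8, p9, p10, p13, p14, p15}.

{p1, p2, p4, p5, p6, p7, p8, p9, p10, p13, p14, p15}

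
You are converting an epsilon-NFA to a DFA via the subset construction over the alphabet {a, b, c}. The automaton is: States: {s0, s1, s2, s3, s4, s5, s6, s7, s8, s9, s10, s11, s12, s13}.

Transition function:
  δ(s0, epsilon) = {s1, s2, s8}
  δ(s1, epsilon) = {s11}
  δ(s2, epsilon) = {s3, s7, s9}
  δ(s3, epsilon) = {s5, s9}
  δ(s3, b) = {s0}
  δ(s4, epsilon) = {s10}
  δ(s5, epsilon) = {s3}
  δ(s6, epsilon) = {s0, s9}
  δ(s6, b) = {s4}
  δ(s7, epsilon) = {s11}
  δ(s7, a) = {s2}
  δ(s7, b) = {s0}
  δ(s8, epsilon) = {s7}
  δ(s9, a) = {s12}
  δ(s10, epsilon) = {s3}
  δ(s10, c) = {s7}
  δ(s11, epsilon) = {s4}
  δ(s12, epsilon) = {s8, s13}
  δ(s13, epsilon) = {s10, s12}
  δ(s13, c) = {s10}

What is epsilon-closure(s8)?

{s3, s4, s5, s7, s8, s9, s10, s11}

Start with {s8}.
From s8 via epsilon: add s7.
From s7 via epsilon: add s11.
From s11 via epsilon: add s4.
From s4 via epsilon: add s10.
From s10 via epsilon: add s3.
From s3 via epsilon: add s5, s9.
No new states can be added; the closed set is {s3, s4, s5, s7, s8, s9, s10, s11}.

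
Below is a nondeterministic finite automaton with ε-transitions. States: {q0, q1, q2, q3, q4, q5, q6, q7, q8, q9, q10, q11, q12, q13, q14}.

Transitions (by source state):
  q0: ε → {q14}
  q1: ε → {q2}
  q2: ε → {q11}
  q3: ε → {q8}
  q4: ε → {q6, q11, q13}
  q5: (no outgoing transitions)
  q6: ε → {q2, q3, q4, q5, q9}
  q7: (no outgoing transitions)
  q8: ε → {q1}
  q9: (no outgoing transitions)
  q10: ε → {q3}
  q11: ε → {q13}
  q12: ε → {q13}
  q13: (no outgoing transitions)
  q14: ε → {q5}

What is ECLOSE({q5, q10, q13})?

{q1, q2, q3, q5, q8, q10, q11, q13}

Start with {q5, q10, q13}.
From q10 via ε: add q3.
From q3 via ε: add q8.
From q8 via ε: add q1.
From q1 via ε: add q2.
From q2 via ε: add q11.
No new states can be added; the closed set is {q1, q2, q3, q5, q8, q10, q11, q13}.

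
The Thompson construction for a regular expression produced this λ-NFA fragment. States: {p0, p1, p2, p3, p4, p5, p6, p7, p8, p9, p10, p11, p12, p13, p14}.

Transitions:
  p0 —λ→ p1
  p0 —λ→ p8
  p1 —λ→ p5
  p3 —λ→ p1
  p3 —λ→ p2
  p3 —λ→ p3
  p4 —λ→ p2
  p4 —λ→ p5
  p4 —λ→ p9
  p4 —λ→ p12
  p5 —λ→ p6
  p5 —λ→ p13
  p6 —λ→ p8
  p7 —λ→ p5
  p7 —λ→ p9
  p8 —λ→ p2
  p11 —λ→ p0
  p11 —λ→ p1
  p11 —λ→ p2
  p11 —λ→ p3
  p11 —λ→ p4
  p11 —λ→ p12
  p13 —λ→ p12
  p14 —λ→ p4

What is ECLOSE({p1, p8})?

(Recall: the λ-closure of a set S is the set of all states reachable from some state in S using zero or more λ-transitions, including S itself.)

{p1, p2, p5, p6, p8, p12, p13}

Start with {p1, p8}.
From p1 via λ: add p5.
From p8 via λ: add p2.
From p5 via λ: add p6, p13.
From p13 via λ: add p12.
No new states can be added; the closed set is {p1, p2, p5, p6, p8, p12, p13}.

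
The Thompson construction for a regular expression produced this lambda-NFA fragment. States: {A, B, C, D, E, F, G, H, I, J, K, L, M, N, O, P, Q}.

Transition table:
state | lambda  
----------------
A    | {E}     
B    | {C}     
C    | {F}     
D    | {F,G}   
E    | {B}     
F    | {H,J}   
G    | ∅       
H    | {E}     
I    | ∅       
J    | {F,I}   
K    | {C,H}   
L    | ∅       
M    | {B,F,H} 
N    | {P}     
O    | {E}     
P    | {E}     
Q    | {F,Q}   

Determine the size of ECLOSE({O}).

8

Start with {O}.
From O via lambda: add E.
From E via lambda: add B.
From B via lambda: add C.
From C via lambda: add F.
From F via lambda: add H, J.
From J via lambda: add I.
lambda-closure = {B, C, E, F, H, I, J, O}, which has 8 states.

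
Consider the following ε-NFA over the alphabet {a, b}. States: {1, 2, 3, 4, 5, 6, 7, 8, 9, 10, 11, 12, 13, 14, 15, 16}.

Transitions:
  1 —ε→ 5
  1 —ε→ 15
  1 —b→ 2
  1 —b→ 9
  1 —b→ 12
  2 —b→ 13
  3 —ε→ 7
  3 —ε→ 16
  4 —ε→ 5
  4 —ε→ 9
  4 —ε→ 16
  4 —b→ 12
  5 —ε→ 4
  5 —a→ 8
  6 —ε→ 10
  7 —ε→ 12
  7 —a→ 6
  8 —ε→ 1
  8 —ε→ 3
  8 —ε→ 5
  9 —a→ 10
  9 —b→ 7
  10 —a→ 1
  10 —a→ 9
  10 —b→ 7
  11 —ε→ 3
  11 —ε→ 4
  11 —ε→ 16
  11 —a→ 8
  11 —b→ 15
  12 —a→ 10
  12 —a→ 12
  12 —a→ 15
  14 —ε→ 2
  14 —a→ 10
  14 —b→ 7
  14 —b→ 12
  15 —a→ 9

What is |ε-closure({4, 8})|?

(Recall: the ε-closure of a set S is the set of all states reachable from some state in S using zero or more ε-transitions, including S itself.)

10

Start with {4, 8}.
From 4 via ε: add 5, 9, 16.
From 8 via ε: add 1, 3.
From 1 via ε: add 15.
From 3 via ε: add 7.
From 7 via ε: add 12.
ε-closure = {1, 3, 4, 5, 7, 8, 9, 12, 15, 16}, which has 10 states.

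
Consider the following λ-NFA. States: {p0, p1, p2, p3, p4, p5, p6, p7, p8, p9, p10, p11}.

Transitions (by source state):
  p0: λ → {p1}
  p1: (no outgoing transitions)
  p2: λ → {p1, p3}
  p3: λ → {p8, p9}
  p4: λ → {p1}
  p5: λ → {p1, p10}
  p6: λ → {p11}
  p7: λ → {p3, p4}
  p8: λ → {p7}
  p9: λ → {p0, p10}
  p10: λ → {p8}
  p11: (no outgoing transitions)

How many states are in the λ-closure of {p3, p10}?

8

Start with {p3, p10}.
From p3 via λ: add p8, p9.
From p8 via λ: add p7.
From p9 via λ: add p0.
From p0 via λ: add p1.
From p7 via λ: add p4.
λ-closure = {p0, p1, p3, p4, p7, p8, p9, p10}, which has 8 states.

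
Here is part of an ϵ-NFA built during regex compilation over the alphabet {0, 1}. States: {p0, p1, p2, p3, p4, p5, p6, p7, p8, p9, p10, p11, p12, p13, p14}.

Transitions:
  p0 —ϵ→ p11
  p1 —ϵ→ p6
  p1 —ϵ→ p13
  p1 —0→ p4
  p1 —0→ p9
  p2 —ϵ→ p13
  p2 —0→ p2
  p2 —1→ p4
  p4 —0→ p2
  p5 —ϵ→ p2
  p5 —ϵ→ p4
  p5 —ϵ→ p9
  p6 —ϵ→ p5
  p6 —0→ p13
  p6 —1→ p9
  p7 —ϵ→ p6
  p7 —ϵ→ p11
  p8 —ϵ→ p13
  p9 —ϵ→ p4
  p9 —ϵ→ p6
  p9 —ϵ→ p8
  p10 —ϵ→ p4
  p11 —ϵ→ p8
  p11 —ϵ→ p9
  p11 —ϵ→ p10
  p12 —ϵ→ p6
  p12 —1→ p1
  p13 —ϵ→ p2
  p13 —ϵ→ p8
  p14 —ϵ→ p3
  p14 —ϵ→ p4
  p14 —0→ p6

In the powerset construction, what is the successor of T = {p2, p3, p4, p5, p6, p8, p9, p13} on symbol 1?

p2 on 1 → {p4}.
p6 on 1 → {p9}.
No 1-transition from p3, p4, p5, p8, p9, p13.
Union after reading 1: {p4, p9}.
Now take the ϵ-closure:
From p9 via ϵ: add p6, p8.
From p6 via ϵ: add p5.
From p8 via ϵ: add p13.
From p5 via ϵ: add p2.
No new states can be added; the closed set is {p2, p4, p5, p6, p8, p9, p13}.

{p2, p4, p5, p6, p8, p9, p13}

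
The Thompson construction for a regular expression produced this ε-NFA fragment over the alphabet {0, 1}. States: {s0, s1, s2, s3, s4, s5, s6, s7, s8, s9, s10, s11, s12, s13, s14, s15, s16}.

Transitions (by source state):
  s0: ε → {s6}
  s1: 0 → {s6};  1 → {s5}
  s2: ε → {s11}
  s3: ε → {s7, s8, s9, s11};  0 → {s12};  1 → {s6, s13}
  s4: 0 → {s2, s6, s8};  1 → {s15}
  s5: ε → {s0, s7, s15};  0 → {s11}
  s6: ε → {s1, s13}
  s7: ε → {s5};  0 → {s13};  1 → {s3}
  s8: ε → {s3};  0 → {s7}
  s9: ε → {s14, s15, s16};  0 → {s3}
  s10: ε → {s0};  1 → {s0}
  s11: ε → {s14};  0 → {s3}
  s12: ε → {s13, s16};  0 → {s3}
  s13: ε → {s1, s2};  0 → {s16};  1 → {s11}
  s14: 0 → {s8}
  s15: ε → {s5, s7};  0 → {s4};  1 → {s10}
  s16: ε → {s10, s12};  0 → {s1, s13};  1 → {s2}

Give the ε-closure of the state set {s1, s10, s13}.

{s0, s1, s2, s6, s10, s11, s13, s14}

Start with {s1, s10, s13}.
From s10 via ε: add s0.
From s13 via ε: add s2.
From s0 via ε: add s6.
From s2 via ε: add s11.
From s11 via ε: add s14.
No new states can be added; the closed set is {s0, s1, s2, s6, s10, s11, s13, s14}.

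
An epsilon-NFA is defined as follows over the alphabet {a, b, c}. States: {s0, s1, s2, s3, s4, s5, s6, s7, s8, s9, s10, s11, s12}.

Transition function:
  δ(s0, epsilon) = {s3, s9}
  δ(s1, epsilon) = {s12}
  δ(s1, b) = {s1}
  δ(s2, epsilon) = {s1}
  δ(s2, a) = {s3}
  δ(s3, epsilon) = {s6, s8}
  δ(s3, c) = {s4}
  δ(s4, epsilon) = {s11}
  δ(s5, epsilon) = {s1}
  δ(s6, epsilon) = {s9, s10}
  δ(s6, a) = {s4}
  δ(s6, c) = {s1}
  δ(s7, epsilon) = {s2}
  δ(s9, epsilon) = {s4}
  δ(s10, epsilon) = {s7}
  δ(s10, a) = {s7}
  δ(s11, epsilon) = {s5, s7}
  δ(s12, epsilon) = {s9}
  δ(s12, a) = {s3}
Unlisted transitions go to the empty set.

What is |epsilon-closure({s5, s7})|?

8

Start with {s5, s7}.
From s5 via epsilon: add s1.
From s7 via epsilon: add s2.
From s1 via epsilon: add s12.
From s12 via epsilon: add s9.
From s9 via epsilon: add s4.
From s4 via epsilon: add s11.
epsilon-closure = {s1, s2, s4, s5, s7, s9, s11, s12}, which has 8 states.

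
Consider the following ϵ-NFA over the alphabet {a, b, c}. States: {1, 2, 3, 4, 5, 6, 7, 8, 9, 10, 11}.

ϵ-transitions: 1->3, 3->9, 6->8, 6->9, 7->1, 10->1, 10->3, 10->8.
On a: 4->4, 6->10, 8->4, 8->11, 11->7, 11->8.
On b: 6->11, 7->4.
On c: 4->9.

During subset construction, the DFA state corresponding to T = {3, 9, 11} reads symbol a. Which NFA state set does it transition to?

{1, 3, 7, 8, 9}

11 on a → {7, 8}.
No a-transition from 3, 9.
Union after reading a: {7, 8}.
Now take the ϵ-closure:
From 7 via ϵ: add 1.
From 1 via ϵ: add 3.
From 3 via ϵ: add 9.
No new states can be added; the closed set is {1, 3, 7, 8, 9}.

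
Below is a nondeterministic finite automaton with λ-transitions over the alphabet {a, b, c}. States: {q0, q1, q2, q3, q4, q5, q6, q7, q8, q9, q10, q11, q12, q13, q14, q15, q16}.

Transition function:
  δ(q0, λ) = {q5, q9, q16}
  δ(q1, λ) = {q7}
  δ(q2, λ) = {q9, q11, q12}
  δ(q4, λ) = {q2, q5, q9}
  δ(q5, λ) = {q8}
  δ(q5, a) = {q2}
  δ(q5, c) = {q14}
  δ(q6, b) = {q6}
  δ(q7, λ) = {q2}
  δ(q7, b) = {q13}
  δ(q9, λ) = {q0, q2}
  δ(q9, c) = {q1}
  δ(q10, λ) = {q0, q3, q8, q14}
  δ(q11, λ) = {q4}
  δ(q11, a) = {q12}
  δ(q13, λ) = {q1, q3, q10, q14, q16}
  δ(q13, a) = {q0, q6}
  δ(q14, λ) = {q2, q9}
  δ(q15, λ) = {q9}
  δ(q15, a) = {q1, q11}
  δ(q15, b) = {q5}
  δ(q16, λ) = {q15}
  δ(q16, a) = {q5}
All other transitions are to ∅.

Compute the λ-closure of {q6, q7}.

{q0, q2, q4, q5, q6, q7, q8, q9, q11, q12, q15, q16}

Start with {q6, q7}.
From q7 via λ: add q2.
From q2 via λ: add q9, q11, q12.
From q9 via λ: add q0.
From q11 via λ: add q4.
From q0 via λ: add q5, q16.
From q5 via λ: add q8.
From q16 via λ: add q15.
No new states can be added; the closed set is {q0, q2, q4, q5, q6, q7, q8, q9, q11, q12, q15, q16}.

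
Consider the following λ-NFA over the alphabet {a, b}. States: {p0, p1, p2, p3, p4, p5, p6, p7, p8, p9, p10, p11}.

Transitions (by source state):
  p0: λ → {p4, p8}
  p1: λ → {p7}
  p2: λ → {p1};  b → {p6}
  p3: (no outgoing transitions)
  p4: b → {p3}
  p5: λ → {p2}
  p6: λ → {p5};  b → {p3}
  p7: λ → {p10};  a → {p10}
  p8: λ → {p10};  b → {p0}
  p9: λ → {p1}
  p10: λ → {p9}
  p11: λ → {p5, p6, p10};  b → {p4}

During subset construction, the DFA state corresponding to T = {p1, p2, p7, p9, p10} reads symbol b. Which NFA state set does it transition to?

p2 on b → {p6}.
No b-transition from p1, p7, p9, p10.
Union after reading b: {p6}.
Now take the λ-closure:
From p6 via λ: add p5.
From p5 via λ: add p2.
From p2 via λ: add p1.
From p1 via λ: add p7.
From p7 via λ: add p10.
From p10 via λ: add p9.
No new states can be added; the closed set is {p1, p2, p5, p6, p7, p9, p10}.

{p1, p2, p5, p6, p7, p9, p10}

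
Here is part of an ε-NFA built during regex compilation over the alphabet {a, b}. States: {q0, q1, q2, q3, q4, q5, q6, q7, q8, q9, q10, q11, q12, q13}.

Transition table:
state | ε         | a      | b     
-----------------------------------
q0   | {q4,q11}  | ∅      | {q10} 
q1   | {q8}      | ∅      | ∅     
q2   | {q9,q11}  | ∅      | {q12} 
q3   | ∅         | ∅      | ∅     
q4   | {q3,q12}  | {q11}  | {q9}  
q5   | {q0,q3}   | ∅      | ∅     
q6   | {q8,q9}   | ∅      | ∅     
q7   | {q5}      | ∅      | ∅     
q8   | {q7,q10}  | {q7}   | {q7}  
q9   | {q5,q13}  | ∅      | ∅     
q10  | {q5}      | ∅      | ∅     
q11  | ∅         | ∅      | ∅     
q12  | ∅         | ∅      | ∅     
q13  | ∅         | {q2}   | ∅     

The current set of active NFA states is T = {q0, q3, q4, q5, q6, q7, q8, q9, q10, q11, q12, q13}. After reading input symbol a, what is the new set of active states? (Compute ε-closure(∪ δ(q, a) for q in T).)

{q0, q2, q3, q4, q5, q7, q9, q11, q12, q13}

q4 on a → {q11}.
q8 on a → {q7}.
q13 on a → {q2}.
No a-transition from q0, q3, q5, q6, q7, q9, q10, q11, q12.
Union after reading a: {q2, q7, q11}.
Now take the ε-closure:
From q2 via ε: add q9.
From q7 via ε: add q5.
From q5 via ε: add q0, q3.
From q9 via ε: add q13.
From q0 via ε: add q4.
From q4 via ε: add q12.
No new states can be added; the closed set is {q0, q2, q3, q4, q5, q7, q9, q11, q12, q13}.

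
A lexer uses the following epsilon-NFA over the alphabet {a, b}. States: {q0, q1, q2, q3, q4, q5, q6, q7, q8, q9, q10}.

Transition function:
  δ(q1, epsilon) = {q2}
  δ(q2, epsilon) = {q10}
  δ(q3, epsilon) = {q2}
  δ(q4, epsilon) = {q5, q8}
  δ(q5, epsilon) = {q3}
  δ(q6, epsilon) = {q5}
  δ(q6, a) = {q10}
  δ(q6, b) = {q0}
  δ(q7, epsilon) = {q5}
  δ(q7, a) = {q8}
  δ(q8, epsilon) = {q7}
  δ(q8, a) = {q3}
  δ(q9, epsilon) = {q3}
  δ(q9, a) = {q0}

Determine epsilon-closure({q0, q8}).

Start with {q0, q8}.
From q8 via epsilon: add q7.
From q7 via epsilon: add q5.
From q5 via epsilon: add q3.
From q3 via epsilon: add q2.
From q2 via epsilon: add q10.
No new states can be added; the closed set is {q0, q2, q3, q5, q7, q8, q10}.

{q0, q2, q3, q5, q7, q8, q10}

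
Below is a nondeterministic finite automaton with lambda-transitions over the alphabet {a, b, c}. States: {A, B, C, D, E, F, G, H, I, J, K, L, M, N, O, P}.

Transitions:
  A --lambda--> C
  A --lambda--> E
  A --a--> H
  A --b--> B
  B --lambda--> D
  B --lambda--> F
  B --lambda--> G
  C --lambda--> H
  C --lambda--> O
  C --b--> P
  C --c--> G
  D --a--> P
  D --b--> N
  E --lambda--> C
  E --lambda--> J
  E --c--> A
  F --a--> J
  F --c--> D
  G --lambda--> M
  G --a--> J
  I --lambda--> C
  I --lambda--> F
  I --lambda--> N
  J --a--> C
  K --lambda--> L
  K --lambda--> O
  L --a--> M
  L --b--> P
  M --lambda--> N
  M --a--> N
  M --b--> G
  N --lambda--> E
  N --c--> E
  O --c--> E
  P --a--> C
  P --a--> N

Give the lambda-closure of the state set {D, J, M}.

Start with {D, J, M}.
From M via lambda: add N.
From N via lambda: add E.
From E via lambda: add C.
From C via lambda: add H, O.
No new states can be added; the closed set is {C, D, E, H, J, M, N, O}.

{C, D, E, H, J, M, N, O}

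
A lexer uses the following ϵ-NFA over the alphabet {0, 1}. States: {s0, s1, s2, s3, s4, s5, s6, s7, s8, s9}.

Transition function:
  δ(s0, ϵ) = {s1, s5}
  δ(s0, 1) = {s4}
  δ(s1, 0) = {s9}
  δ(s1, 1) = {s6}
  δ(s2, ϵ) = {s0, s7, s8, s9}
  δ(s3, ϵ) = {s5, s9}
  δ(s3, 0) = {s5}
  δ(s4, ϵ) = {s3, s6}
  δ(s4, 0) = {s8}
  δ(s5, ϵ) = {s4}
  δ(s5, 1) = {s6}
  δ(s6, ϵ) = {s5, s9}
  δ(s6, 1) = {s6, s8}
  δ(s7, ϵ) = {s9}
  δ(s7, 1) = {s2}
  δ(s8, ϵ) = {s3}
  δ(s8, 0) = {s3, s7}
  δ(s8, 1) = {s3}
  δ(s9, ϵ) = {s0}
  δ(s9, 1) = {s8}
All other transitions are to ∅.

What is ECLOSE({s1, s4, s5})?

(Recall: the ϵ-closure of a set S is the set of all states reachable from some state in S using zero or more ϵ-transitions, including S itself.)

{s0, s1, s3, s4, s5, s6, s9}

Start with {s1, s4, s5}.
From s4 via ϵ: add s3, s6.
From s3 via ϵ: add s9.
From s9 via ϵ: add s0.
No new states can be added; the closed set is {s0, s1, s3, s4, s5, s6, s9}.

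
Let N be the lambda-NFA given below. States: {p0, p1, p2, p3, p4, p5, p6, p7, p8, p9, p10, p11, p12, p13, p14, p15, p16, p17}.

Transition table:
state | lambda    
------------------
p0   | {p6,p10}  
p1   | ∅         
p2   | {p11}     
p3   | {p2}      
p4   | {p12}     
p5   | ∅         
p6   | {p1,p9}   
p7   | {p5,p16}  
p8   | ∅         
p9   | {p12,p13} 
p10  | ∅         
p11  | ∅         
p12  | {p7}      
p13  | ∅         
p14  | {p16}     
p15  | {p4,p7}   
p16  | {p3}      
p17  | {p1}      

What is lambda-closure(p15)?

{p2, p3, p4, p5, p7, p11, p12, p15, p16}

Start with {p15}.
From p15 via lambda: add p4, p7.
From p4 via lambda: add p12.
From p7 via lambda: add p5, p16.
From p16 via lambda: add p3.
From p3 via lambda: add p2.
From p2 via lambda: add p11.
No new states can be added; the closed set is {p2, p3, p4, p5, p7, p11, p12, p15, p16}.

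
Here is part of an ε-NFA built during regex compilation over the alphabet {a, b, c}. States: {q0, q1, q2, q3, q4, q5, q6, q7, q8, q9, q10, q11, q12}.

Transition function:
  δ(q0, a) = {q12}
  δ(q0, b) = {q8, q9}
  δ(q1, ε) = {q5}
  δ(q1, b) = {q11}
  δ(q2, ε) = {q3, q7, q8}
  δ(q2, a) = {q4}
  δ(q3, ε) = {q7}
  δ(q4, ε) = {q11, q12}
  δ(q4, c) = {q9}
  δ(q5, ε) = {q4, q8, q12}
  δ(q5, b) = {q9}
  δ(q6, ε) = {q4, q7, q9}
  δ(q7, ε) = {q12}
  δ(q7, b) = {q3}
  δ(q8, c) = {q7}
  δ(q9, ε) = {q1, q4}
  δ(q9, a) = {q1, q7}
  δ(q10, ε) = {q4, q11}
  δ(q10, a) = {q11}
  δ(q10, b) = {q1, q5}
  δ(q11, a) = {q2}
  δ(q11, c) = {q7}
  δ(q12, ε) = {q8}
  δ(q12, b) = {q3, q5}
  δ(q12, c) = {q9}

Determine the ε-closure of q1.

{q1, q4, q5, q8, q11, q12}

Start with {q1}.
From q1 via ε: add q5.
From q5 via ε: add q4, q8, q12.
From q4 via ε: add q11.
No new states can be added; the closed set is {q1, q4, q5, q8, q11, q12}.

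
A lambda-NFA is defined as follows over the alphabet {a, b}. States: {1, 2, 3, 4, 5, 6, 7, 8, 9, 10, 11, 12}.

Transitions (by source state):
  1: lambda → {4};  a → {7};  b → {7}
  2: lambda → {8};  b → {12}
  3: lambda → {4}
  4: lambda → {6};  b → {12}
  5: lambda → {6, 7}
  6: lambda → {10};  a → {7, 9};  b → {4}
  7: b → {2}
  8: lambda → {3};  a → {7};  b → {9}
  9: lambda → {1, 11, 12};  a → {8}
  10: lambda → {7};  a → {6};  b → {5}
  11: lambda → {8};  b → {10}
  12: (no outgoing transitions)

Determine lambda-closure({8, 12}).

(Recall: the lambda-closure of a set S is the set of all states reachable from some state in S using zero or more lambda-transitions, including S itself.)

{3, 4, 6, 7, 8, 10, 12}

Start with {8, 12}.
From 8 via lambda: add 3.
From 3 via lambda: add 4.
From 4 via lambda: add 6.
From 6 via lambda: add 10.
From 10 via lambda: add 7.
No new states can be added; the closed set is {3, 4, 6, 7, 8, 10, 12}.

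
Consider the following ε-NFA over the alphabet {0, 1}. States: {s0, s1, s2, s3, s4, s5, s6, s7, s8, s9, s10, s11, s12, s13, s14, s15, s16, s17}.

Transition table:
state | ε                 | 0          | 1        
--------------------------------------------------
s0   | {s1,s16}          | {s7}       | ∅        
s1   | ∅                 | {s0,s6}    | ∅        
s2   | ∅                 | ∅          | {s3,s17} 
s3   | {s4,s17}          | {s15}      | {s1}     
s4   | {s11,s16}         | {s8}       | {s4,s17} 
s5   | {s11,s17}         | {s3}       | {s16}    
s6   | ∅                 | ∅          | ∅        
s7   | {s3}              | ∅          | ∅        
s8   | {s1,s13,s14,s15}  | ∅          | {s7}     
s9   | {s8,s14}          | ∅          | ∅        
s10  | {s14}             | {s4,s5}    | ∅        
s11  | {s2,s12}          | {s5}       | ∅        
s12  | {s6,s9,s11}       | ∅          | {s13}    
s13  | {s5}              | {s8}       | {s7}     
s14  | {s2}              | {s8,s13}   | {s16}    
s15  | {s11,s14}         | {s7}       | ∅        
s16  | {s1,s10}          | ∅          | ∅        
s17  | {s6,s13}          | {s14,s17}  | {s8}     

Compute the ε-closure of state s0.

{s0, s1, s2, s10, s14, s16}

Start with {s0}.
From s0 via ε: add s1, s16.
From s16 via ε: add s10.
From s10 via ε: add s14.
From s14 via ε: add s2.
No new states can be added; the closed set is {s0, s1, s2, s10, s14, s16}.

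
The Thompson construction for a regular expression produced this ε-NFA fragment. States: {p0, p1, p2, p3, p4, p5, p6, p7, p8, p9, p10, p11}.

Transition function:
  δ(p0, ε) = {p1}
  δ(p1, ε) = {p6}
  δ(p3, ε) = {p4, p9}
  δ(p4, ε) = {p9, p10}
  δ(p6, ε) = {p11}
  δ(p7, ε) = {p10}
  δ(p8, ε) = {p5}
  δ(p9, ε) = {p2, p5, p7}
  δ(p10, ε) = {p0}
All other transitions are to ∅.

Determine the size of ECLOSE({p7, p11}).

6

Start with {p7, p11}.
From p7 via ε: add p10.
From p10 via ε: add p0.
From p0 via ε: add p1.
From p1 via ε: add p6.
ε-closure = {p0, p1, p6, p7, p10, p11}, which has 6 states.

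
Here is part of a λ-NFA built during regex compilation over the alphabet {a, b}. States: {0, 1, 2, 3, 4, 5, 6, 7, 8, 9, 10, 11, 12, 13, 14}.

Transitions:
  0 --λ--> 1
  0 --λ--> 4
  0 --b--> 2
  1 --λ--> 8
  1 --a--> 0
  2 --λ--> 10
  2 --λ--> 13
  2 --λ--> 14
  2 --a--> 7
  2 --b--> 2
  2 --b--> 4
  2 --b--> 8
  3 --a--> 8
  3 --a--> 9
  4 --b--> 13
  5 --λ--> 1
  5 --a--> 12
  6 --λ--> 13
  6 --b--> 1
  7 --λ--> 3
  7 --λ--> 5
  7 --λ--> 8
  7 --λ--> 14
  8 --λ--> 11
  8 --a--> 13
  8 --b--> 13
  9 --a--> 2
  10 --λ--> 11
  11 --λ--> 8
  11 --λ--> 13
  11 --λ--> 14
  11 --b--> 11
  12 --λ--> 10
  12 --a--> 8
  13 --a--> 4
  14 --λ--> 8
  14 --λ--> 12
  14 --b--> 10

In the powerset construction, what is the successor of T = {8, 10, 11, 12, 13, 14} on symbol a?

{4, 8, 10, 11, 12, 13, 14}

8 on a → {13}.
12 on a → {8}.
13 on a → {4}.
No a-transition from 10, 11, 14.
Union after reading a: {4, 8, 13}.
Now take the λ-closure:
From 8 via λ: add 11.
From 11 via λ: add 14.
From 14 via λ: add 12.
From 12 via λ: add 10.
No new states can be added; the closed set is {4, 8, 10, 11, 12, 13, 14}.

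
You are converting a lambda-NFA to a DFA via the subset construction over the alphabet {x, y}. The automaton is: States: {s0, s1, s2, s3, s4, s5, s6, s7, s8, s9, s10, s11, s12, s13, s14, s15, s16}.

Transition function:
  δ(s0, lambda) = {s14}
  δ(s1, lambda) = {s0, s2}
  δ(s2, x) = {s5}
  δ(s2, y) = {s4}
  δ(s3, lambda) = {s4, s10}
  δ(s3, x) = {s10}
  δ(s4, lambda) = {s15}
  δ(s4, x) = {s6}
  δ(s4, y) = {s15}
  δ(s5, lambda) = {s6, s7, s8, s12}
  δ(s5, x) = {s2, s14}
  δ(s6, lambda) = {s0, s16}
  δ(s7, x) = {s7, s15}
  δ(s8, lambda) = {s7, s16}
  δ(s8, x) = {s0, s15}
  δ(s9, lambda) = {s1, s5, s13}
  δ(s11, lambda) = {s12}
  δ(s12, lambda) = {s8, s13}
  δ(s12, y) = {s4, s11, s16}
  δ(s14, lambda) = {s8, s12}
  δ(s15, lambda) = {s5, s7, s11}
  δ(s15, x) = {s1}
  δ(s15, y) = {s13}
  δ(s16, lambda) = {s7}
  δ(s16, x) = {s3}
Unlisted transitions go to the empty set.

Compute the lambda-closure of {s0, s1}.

{s0, s1, s2, s7, s8, s12, s13, s14, s16}

Start with {s0, s1}.
From s0 via lambda: add s14.
From s1 via lambda: add s2.
From s14 via lambda: add s8, s12.
From s8 via lambda: add s7, s16.
From s12 via lambda: add s13.
No new states can be added; the closed set is {s0, s1, s2, s7, s8, s12, s13, s14, s16}.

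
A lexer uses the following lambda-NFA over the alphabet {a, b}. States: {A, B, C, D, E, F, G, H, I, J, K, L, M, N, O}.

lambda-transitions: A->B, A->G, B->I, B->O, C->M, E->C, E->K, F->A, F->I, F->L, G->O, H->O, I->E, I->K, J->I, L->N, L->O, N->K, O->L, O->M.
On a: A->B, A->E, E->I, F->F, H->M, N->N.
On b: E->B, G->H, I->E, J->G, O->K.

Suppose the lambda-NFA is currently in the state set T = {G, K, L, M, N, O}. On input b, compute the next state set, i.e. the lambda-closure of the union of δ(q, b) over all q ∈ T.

G on b → {H}.
O on b → {K}.
No b-transition from K, L, M, N.
Union after reading b: {H, K}.
Now take the lambda-closure:
From H via lambda: add O.
From O via lambda: add L, M.
From L via lambda: add N.
No new states can be added; the closed set is {H, K, L, M, N, O}.

{H, K, L, M, N, O}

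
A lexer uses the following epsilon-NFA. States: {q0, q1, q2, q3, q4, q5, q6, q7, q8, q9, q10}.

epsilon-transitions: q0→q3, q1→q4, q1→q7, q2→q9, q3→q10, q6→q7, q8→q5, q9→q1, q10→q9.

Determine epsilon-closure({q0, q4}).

Start with {q0, q4}.
From q0 via epsilon: add q3.
From q3 via epsilon: add q10.
From q10 via epsilon: add q9.
From q9 via epsilon: add q1.
From q1 via epsilon: add q7.
No new states can be added; the closed set is {q0, q1, q3, q4, q7, q9, q10}.

{q0, q1, q3, q4, q7, q9, q10}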